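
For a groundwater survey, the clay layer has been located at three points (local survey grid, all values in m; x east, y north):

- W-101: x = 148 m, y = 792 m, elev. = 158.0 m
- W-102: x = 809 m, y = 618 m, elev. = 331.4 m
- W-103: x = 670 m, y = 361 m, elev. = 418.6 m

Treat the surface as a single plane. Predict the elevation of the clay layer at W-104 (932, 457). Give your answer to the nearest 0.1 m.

417.8 m

Two edge vectors: W-101→W-102 = (661, -174, 173.4), W-101→W-103 = (522, -431, 260.6).
Normal n = (W-101→W-102) × (W-101→W-103) = (29391, -81741.8, -194063).
So ∂z/∂x = −n_x/n_z = 0.15145 and ∂z/∂y = −n_y/n_z = −0.42121.
Intercept c from W-101: 158 − 22.41 + 333.60 = 469.19.
At (932, 457): z = 141.2 − 192.5 + 469.19 = 417.8 m.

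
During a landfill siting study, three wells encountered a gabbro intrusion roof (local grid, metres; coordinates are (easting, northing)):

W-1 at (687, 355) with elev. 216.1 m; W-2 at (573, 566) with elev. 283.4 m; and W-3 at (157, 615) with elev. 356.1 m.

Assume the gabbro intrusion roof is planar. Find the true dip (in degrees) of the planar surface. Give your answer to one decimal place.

Two edge vectors: W-1→W-2 = (-114, 211, 67.3), W-1→W-3 = (-530, 260, 140).
Normal n = (W-1→W-2) × (W-1→W-3) = (12042, -19709, 82190).
So ∂z/∂E = −n_x/n_z = −0.14651 and ∂z/∂N = −n_y/n_z = 0.23980.
Gradient magnitude |∇z| = √(a² + b²) = √(0.02147 + 0.05750) = 0.28102.
True dip = arctan(0.28102) = 15.7°, dipping toward SSE (azimuth ≈ 149°).

15.7°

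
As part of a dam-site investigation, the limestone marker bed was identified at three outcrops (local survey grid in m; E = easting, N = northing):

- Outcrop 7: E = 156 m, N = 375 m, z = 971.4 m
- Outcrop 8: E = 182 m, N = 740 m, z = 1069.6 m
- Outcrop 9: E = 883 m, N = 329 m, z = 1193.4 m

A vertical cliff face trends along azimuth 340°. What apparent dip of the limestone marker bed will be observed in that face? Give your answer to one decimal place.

Two edge vectors: Outcrop 7→Outcrop 8 = (26, 365, 98.2), Outcrop 7→Outcrop 9 = (727, -46, 222).
Normal n = (Outcrop 7→Outcrop 8) × (Outcrop 7→Outcrop 9) = (85547.2, 65619.4, -266551).
So ∂z/∂E = −n_x/n_z = 0.32094 and ∂z/∂N = −n_y/n_z = 0.24618.
Unit vector along 340° is (sin 340°, cos 340°) = (-0.3420, 0.9397).
Slope in that direction = a·(-0.3420) + b·(0.9397) = 0.12156.
Apparent dip = arctan|0.12156| = 6.9° (true dip is 22.0°, so apparent ≤ true as expected).

6.9°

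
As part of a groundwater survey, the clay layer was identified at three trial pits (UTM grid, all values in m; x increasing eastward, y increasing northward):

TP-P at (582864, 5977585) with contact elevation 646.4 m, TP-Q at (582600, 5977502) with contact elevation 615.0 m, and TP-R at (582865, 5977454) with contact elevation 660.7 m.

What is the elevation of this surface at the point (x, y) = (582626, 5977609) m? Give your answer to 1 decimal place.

Let the plane be z = a·x + b·y + c.
TP-Q−TP-P: −264a − 83b = −31.4;  TP-R−TP-P: 1a − 131b = 14.3.
Solving gives a = 0.152891799, b = −0.107993192.
Then c = 646.4 − a·582864 − b·5977585 = 557069.76.
At (582626, 5977609): z = 89078.7 − 645541.1 + 557069.76 = 607.4 m.

607.4 m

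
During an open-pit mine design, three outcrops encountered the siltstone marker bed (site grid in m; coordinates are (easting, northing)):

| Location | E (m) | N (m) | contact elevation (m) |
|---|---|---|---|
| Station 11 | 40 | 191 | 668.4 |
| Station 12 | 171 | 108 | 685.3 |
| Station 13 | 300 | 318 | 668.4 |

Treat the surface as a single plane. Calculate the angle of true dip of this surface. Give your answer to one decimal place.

Let the plane be z = a·E + b·N + c.
Station 12−Station 11: 131a − 83b = 16.9;  Station 13−Station 11: 260a + 127b = 0.
Solving gives a = 0.05616, b = −0.11498.
Gradient magnitude |∇z| = √(a² + b²) = √(0.00315 + 0.01322) = 0.12796.
True dip = arctan(0.12796) = 7.3°, dipping toward NNW (azimuth ≈ 334°).

7.3°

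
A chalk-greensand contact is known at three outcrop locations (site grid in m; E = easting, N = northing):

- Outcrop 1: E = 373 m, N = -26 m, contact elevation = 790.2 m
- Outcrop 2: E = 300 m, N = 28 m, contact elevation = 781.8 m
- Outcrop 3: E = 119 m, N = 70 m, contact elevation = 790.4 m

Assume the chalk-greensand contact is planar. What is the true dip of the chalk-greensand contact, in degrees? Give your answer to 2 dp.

Two edge vectors: Outcrop 1→Outcrop 2 = (-73, 54, -8.4), Outcrop 1→Outcrop 3 = (-254, 96, 0.2).
Normal n = (Outcrop 1→Outcrop 2) × (Outcrop 1→Outcrop 3) = (817.2, 2148.2, 6708).
So ∂z/∂E = −n_x/n_z = −0.12182 and ∂z/∂N = −n_y/n_z = −0.32024.
Gradient magnitude |∇z| = √(a² + b²) = √(0.01484 + 0.10256) = 0.34263.
True dip = arctan(0.34263) = 18.91°, dipping toward NNE (azimuth ≈ 021°).

18.91°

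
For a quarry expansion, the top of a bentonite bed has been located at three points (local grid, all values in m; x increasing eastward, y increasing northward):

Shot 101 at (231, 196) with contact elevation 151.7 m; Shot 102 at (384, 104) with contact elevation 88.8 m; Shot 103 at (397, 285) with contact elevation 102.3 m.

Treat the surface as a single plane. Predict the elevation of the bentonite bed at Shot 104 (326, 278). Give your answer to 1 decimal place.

126.5 m

Two edge vectors: Shot 101→Shot 102 = (153, -92, -62.9), Shot 101→Shot 103 = (166, 89, -49.4).
Normal n = (Shot 101→Shot 102) × (Shot 101→Shot 103) = (10142.9, -2883.2, 28889).
So ∂z/∂x = −n_x/n_z = −0.35110 and ∂z/∂y = −n_y/n_z = 0.09980.
Intercept c from Shot 101: 151.7 + 81.10 − 19.56 = 213.24.
At (326, 278): z = −114.5 + 27.7 + 213.24 = 126.5 m.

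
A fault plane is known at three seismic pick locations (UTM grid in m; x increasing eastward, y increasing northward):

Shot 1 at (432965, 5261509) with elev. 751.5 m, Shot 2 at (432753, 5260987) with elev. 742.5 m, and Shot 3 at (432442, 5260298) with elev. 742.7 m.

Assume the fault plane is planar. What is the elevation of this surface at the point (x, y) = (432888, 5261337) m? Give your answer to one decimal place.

751.3 m

Let the plane be z = a·x + b·y + c.
Shot 2−Shot 1: −212a − 522b = −9;  Shot 3−Shot 1: −523a − 1211b = −8.8.
Solving gives a = −0.387452378, b = 0.174597518.
Then c = 751.5 − a·432965 − b·5261509 = −750141.59.
At (432888, 5261337): z = −167723.5 + 918616.4 − 750141.59 = 751.3 m.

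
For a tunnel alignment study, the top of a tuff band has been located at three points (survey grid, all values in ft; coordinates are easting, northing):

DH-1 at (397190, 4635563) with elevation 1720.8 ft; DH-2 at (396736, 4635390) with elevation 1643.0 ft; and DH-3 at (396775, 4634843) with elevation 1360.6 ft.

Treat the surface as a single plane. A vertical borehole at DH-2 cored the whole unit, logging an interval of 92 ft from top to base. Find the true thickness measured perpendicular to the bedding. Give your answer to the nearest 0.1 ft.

Let the plane be z = a·easting + b·northing + c.
DH-2−DH-1: −454a − 173b = −77.8;  DH-3−DH-1: −415a − 720b = −360.2.
Solving gives a = −0.02469, b = 0.51451.
|∇z| = √(a²+b²) = 0.51510, so dip δ = arctan(0.51510) = 27.25°.
True thickness = vertical thickness × cos δ = 92 × cos 27.25° = 81.8 ft.

81.8 ft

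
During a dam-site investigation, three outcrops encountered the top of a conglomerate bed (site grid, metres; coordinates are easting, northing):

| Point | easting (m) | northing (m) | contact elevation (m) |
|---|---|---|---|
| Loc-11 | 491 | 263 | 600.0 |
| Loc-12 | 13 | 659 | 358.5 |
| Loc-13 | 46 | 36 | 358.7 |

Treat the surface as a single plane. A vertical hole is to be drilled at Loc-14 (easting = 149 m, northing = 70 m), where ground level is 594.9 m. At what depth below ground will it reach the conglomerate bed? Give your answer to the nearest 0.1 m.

180.9 m

Let the plane be z = a·easting + b·northing + c.
Loc-12−Loc-11: −478a + 396b = −241.5;  Loc-13−Loc-11: −445a − 227b = −241.3.
Solving gives a = 0.52814, b = 0.02765.
Then c = 600 − a·491 − b·263 = 333.41.
At (149, 70): z_contact = 78.69 + 1.94 + 333.41 = 414.04 m.
Depth below ground = 594.9 − 414.04 = 180.9 m.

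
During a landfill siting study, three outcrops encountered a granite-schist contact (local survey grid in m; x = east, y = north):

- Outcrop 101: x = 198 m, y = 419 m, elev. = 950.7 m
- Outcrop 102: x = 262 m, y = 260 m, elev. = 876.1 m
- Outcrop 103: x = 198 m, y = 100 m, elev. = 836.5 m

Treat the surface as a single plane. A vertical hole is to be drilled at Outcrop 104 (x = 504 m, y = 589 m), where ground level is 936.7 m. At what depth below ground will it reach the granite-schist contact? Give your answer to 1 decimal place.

9.7 m

Let the plane be z = a·x + b·y + c.
Outcrop 102−Outcrop 101: 64a − 159b = −74.6;  Outcrop 103−Outcrop 101: 0a − 319b = −114.2.
Solving gives a = −0.27623, b = 0.35799.
Then c = 950.7 − a·198 − b·419 = 855.40.
At (504, 589): z_contact = −139.22 + 210.86 + 855.40 = 927.03 m.
Depth below ground = 936.7 − 927.03 = 9.7 m.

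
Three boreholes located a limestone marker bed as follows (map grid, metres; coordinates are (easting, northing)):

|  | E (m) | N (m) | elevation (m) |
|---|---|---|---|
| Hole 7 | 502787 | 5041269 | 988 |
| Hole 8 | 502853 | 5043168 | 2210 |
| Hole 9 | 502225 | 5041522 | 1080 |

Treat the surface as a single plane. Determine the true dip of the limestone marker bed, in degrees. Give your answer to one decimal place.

33.1°

Let the plane be z = a·E + b·N + c.
Hole 8−Hole 7: 66a + 1899b = 1222;  Hole 9−Hole 7: −562a + 253b = 92.
Solving gives a = 0.12405, b = 0.63919.
Gradient magnitude |∇z| = √(a² + b²) = √(0.01539 + 0.40856) = 0.65111.
True dip = arctan(0.65111) = 33.1°, dipping toward S (azimuth ≈ 191°).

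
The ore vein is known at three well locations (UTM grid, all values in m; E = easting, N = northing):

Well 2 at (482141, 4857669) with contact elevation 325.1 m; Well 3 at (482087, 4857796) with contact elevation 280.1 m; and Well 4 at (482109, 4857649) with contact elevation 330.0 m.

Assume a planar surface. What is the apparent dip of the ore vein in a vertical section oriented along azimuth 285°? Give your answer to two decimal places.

7.85°

Two edge vectors: Well 2→Well 3 = (-54, 127, -45), Well 2→Well 4 = (-32, -20, 4.9).
Normal n = (Well 2→Well 3) × (Well 2→Well 4) = (-277.7, 1704.6, 5144).
So ∂z/∂E = −n_x/n_z = 0.05399 and ∂z/∂N = −n_y/n_z = −0.33138.
Unit vector along 285° is (sin 285°, cos 285°) = (-0.9659, 0.2588).
Slope in that direction = a·(-0.9659) + b·(0.2588) = −0.13791.
Apparent dip = arctan|0.13791| = 7.85° (true dip is 18.6°, so apparent ≤ true as expected).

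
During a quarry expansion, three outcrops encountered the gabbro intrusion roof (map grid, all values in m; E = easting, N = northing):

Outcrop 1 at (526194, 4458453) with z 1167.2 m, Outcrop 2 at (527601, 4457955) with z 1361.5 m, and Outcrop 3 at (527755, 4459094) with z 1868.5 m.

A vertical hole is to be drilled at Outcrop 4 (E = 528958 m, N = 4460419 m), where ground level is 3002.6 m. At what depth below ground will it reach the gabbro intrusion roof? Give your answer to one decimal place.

Let the plane be z = a·E + b·N + c.
Outcrop 2−Outcrop 1: 1407a − 498b = 194.3;  Outcrop 3−Outcrop 1: 1561a + 641b = 701.3.
Solving gives a = 0.282143497, b = 0.406979720.
Then c = 1167.2 − a·526194 − b·4458453 = −1961794.97.
At (528958, 4460419): z_contact = 149242.06 + 1815300.08 − 1961794.97 = 2747.17 m.
Depth below ground = 3002.6 − 2747.17 = 255.4 m.

255.4 m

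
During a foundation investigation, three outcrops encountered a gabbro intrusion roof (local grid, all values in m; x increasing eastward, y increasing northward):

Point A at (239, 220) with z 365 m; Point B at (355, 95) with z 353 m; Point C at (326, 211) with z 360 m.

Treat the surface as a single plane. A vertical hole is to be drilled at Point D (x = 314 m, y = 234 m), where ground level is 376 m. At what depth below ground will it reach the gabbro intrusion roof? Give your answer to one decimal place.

Let the plane be z = a·x + b·y + c.
Point B−Point A: 116a − 125b = −12;  Point C−Point A: 87a − 9b = −5.
Solving gives a = −0.05259, b = 0.04720.
Then c = 365 − a·239 − b·220 = 367.19.
At (314, 234): z_contact = −16.51 + 11.04 + 367.19 = 361.72 m.
Depth below ground = 376 − 361.72 = 14.3 m.

14.3 m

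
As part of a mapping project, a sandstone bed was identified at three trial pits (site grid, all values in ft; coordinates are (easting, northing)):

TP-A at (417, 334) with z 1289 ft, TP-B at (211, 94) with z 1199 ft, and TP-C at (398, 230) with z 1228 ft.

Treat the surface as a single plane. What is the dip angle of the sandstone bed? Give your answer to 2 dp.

35.60°

Two edge vectors: TP-A→TP-B = (-206, -240, -90), TP-A→TP-C = (-19, -104, -61).
Normal n = (TP-A→TP-B) × (TP-A→TP-C) = (5280, -10856, 16864).
So ∂z/∂E = −n_x/n_z = −0.31309 and ∂z/∂N = −n_y/n_z = 0.64374.
Gradient magnitude |∇z| = √(a² + b²) = √(0.09803 + 0.41440) = 0.71584.
True dip = arctan(0.71584) = 35.60°, dipping toward SSE (azimuth ≈ 154°).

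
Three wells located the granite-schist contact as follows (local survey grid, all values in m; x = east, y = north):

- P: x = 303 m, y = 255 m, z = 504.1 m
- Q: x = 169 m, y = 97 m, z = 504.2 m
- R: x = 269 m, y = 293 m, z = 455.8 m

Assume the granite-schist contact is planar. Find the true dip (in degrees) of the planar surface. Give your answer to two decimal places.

43.72°

Let the plane be z = a·x + b·y + c.
Q−P: −134a − 158b = 0.1;  R−P: −34a + 38b = −48.3.
Solving gives a = 0.72894, b = −0.61885.
Gradient magnitude |∇z| = √(a² + b²) = √(0.53135 + 0.38297) = 0.95620.
True dip = arctan(0.95620) = 43.72°, dipping toward NW (azimuth ≈ 310°).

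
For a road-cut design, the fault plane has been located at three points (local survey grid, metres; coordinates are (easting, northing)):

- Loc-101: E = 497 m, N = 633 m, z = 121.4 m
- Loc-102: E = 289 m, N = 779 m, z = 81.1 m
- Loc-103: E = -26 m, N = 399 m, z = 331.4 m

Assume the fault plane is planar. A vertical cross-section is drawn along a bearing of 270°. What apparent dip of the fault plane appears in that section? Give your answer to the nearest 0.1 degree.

Let the plane be z = a·E + b·N + c.
Loc-102−Loc-101: −208a + 146b = −40.3;  Loc-103−Loc-101: −523a − 234b = 210.
Solving gives a = −0.16980, b = −0.51793.
Unit vector along 270° is (sin 270°, cos 270°) = (-1.0000, -0.0000).
Slope in that direction = a·(-1.0000) + b·(-0.0000) = 0.16980.
Apparent dip = arctan|0.16980| = 9.6° (true dip is 28.6°, so apparent ≤ true as expected).

9.6°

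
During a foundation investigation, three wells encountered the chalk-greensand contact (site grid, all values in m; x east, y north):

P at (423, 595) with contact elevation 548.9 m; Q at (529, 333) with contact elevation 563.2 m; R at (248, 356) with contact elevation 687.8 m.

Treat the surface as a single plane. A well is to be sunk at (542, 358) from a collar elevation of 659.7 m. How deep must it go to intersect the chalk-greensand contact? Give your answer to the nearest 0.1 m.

108.6 m

Let the plane be z = a·x + b·y + c.
Q−P: 106a − 262b = 14.3;  R−P: −175a − 239b = 138.9.
Solving gives a = −0.46322, b = −0.24199.
Then c = 548.9 − a·423 − b·595 = 888.83.
At (542, 358): z_contact = −251.07 − 86.63 + 888.83 = 551.13 m.
Depth below ground = 659.7 − 551.13 = 108.6 m.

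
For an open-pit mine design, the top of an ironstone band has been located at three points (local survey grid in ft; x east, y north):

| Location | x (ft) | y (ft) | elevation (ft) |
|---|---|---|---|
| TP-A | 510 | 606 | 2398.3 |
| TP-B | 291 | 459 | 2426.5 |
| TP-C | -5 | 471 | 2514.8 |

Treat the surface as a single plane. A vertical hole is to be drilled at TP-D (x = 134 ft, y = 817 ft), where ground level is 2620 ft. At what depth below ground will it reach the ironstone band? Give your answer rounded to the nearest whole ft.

63 ft

Let the plane be z = a·x + b·y + c.
TP-B−TP-A: −219a − 147b = 28.2;  TP-C−TP-A: −515a − 135b = 116.5.
Solving gives a = −0.28865, b = 0.23820.
Then c = 2398.3 − a·510 − b·606 = 2401.17.
At (134, 817): z_contact = −38.7 + 194.6 + 2401.17 = 2557.1 ft.
Depth below ground = 2620 − 2557.1 = 63 ft.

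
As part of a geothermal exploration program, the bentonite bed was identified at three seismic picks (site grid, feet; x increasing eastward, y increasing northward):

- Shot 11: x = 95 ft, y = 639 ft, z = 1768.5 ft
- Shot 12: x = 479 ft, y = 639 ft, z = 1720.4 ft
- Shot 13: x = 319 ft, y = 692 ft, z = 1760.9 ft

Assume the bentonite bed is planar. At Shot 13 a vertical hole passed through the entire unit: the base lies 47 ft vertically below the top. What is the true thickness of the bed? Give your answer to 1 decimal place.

43.6 ft

Two edge vectors: Shot 11→Shot 12 = (384, 0, -48.1), Shot 11→Shot 13 = (224, 53, -7.6).
Normal n = (Shot 11→Shot 12) × (Shot 11→Shot 13) = (2549.3, -7856, 20352).
So ∂z/∂x = −n_x/n_z = −0.12526 and ∂z/∂y = −n_y/n_z = 0.38601.
|∇z| = √(a²+b²) = 0.40582, so dip δ = arctan(0.40582) = 22.09°.
True thickness = vertical thickness × cos δ = 47 × cos 22.09° = 43.6 ft.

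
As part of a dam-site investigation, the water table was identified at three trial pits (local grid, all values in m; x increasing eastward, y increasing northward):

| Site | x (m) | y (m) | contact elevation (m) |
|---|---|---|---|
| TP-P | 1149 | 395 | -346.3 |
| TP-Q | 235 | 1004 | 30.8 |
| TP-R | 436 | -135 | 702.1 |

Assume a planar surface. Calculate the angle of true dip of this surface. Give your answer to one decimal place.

49.8°

Let the plane be z = a·x + b·y + c.
TP-Q−TP-P: −914a + 609b = 377.1;  TP-R−TP-P: −713a − 530b = 1048.4.
Solving gives a = −0.91259, b = −0.75042.
Gradient magnitude |∇z| = √(a² + b²) = √(0.83282 + 0.56313) = 1.18150.
True dip = arctan(1.18150) = 49.8°, dipping toward NE (azimuth ≈ 051°).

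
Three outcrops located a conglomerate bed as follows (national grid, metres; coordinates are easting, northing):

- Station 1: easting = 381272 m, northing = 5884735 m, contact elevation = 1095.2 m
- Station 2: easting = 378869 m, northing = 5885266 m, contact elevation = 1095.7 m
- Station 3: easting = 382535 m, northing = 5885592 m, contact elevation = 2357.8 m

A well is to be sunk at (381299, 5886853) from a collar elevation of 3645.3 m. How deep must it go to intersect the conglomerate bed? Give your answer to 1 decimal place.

Let the plane be z = a·easting + b·northing + c.
Station 2−Station 1: −2403a + 531b = 0.5;  Station 3−Station 1: 1263a + 857b = 1262.6.
Solving gives a = 0.245423520, b = 1.111587041.
Then c = 1095.2 − a·381272 − b·5884735 = −6633873.08.
At (381299, 5886853): z_contact = 93579.74 + 6543749.51 − 6633873.08 = 3456.17 m.
Depth below ground = 3645.3 − 3456.17 = 189.1 m.

189.1 m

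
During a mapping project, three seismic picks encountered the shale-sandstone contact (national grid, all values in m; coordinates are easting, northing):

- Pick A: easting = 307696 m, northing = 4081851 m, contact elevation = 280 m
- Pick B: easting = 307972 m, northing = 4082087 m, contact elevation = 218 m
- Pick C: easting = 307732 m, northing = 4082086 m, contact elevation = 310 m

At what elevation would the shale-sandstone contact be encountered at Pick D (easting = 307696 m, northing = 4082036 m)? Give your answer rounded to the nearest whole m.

315 m

Let the plane be z = a·easting + b·northing + c.
Pick B−Pick A: 276a + 236b = −62;  Pick C−Pick A: 36a + 235b = 30.
Solving gives a = −0.38411043, b = 0.18650202.
Then c = 280 − a·307696 − b·4081851 = −642804.23.
At (307696, 4082036): z = −118189.2 + 761308.0 − 642804.23 = 314.5 m.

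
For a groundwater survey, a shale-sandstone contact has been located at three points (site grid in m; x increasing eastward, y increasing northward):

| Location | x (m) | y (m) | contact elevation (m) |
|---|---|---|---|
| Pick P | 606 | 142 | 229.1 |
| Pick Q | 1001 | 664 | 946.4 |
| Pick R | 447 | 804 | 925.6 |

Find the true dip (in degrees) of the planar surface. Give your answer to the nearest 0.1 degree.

49.6°

Two edge vectors: Pick P→Pick Q = (395, 522, 717.3), Pick P→Pick R = (-159, 662, 696.5).
Normal n = (Pick P→Pick Q) × (Pick P→Pick R) = (-111279.6, -389168.2, 344488).
So ∂z/∂x = −n_x/n_z = 0.32303 and ∂z/∂y = −n_y/n_z = 1.12970.
Gradient magnitude |∇z| = √(a² + b²) = √(0.10435 + 1.27622) = 1.17498.
True dip = arctan(1.17498) = 49.6°, dipping toward SSW (azimuth ≈ 196°).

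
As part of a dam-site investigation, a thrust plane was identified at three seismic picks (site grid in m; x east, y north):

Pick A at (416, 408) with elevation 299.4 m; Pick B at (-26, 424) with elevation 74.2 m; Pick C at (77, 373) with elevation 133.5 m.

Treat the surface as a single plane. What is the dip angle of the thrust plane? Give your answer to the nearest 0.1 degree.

Two edge vectors: Pick A→Pick B = (-442, 16, -225.2), Pick A→Pick C = (-339, -35, -165.9).
Normal n = (Pick A→Pick B) × (Pick A→Pick C) = (-10536.4, 3015, 20894).
So ∂z/∂x = −n_x/n_z = 0.50428 and ∂z/∂y = −n_y/n_z = −0.14430.
Gradient magnitude |∇z| = √(a² + b²) = √(0.25430 + 0.02082) = 0.52452.
True dip = arctan(0.52452) = 27.7°, dipping toward WNW (azimuth ≈ 286°).

27.7°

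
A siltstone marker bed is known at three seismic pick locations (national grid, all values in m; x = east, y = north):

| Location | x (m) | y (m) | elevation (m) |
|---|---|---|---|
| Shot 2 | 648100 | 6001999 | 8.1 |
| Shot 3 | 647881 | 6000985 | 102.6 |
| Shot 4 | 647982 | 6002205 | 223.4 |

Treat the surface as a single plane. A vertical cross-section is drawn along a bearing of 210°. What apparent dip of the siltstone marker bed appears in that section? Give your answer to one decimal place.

28.0°

Let the plane be z = a·x + b·y + c.
Shot 3−Shot 2: −219a − 1014b = 94.5;  Shot 4−Shot 2: −118a + 206b = 215.3.
Solving gives a = −1.44314, b = 0.21849.
Unit vector along 210° is (sin 210°, cos 210°) = (-0.5000, -0.8660).
Slope in that direction = a·(-0.5000) + b·(-0.8660) = 0.53235.
Apparent dip = arctan|0.53235| = 28.0° (true dip is 55.6°, so apparent ≤ true as expected).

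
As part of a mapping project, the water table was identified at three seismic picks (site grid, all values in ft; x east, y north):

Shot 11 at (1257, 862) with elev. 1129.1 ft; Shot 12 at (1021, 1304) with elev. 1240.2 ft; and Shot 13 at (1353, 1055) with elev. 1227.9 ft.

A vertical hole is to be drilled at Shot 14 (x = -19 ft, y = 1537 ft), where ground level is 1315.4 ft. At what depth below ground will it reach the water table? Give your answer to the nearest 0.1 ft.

247.9 ft

Let the plane be z = a·x + b·y + c.
Shot 12−Shot 11: −236a + 442b = 111.1;  Shot 13−Shot 11: 96a + 193b = 98.8.
Solving gives a = 0.252640, b = 0.386251.
Then c = 1129.1 − a·1257 − b·862 = 478.58.
At (-19, 1537): z_contact = −4.80 + 593.67 + 478.58 = 1067.45 ft.
Depth below ground = 1315.4 − 1067.45 = 247.9 ft.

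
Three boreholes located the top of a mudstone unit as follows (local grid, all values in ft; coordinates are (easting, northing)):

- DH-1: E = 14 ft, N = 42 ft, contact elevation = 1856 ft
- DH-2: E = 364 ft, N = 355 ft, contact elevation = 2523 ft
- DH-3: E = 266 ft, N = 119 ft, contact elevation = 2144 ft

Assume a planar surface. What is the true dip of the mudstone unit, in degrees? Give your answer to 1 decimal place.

56.2°

Let the plane be z = a·E + b·N + c.
DH-2−DH-1: 350a + 313b = 667;  DH-3−DH-1: 252a + 77b = 288.
Solving gives a = 0.74693, b = 1.29577.
Gradient magnitude |∇z| = √(a² + b²) = √(0.55790 + 1.67901) = 1.49563.
True dip = arctan(1.49563) = 56.2°, dipping toward SSW (azimuth ≈ 210°).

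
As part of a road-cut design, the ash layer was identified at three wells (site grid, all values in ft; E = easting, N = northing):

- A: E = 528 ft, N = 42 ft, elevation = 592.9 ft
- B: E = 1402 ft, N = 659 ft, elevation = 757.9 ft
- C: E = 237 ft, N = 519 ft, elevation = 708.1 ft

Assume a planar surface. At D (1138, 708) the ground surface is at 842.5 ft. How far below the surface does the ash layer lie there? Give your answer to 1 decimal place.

Let the plane be z = a·E + b·N + c.
B−A: 874a + 617b = 165;  C−A: −291a + 477b = 115.2.
Solving gives a = 0.012787, b = 0.249310.
Then c = 592.9 − a·528 − b·42 = 575.68.
At (1138, 708): z_contact = 14.55 + 176.51 + 575.68 = 766.74 ft.
Depth below ground = 842.5 − 766.74 = 75.8 ft.

75.8 ft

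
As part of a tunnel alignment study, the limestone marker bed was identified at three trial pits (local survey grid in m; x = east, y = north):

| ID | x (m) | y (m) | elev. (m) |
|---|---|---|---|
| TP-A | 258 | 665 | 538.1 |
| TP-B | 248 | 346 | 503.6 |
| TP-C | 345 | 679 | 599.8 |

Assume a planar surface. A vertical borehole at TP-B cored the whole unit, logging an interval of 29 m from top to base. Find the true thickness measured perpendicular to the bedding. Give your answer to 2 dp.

23.75 m

Let the plane be z = a·x + b·y + c.
TP-B−TP-A: −10a − 319b = −34.5;  TP-C−TP-A: 87a + 14b = 61.7.
Solving gives a = 0.69530, b = 0.08635.
|∇z| = √(a²+b²) = 0.70064, so dip δ = arctan(0.70064) = 35.02°.
True thickness = vertical thickness × cos δ = 29 × cos 35.02° = 23.75 m.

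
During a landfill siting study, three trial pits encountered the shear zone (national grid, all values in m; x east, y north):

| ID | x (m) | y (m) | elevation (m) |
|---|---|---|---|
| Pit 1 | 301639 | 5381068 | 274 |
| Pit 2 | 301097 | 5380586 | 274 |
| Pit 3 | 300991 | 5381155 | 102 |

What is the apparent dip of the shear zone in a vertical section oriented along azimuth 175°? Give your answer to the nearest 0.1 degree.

15.6°

Let the plane be z = a·x + b·y + c.
Pit 2−Pit 1: −542a − 482b = 0;  Pit 3−Pit 1: −648a + 87b = −172.
Solving gives a = 0.23062, b = −0.25932.
Unit vector along 175° is (sin 175°, cos 175°) = (0.0872, -0.9962).
Slope in that direction = a·(0.0872) + b·(-0.9962) = 0.27844.
Apparent dip = arctan|0.27844| = 15.6° (true dip is 19.1°, so apparent ≤ true as expected).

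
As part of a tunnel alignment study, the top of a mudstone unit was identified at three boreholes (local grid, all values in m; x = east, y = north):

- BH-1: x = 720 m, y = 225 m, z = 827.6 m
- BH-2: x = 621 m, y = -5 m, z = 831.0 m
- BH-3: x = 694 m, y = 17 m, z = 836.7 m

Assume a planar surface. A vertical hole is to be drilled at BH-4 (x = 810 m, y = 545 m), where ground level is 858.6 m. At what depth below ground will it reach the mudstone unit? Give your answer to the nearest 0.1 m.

40.3 m

Two edge vectors: BH-1→BH-2 = (-99, -230, 3.4), BH-1→BH-3 = (-26, -208, 9.1).
Normal n = (BH-1→BH-2) × (BH-1→BH-3) = (-1385.8, 812.5, 14612).
So ∂z/∂x = −n_x/n_z = 0.09484 and ∂z/∂y = −n_y/n_z = −0.05560.
Intercept c from BH-1: 827.6 − 68.28 + 12.51 = 771.83.
At (810, 545): z_contact = 76.82 − 30.30 + 771.83 = 818.34 m.
Depth below ground = 858.6 − 818.34 = 40.3 m.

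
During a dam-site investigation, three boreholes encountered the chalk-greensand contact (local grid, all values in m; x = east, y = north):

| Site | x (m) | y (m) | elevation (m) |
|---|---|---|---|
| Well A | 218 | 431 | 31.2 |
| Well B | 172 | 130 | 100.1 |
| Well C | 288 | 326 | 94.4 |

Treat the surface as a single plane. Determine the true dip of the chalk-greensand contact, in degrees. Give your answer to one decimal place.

Two edge vectors: Well A→Well B = (-46, -301, 68.9), Well A→Well C = (70, -105, 63.2).
Normal n = (Well A→Well B) × (Well A→Well C) = (-11788.7, 7730.2, 25900).
So ∂z/∂x = −n_x/n_z = 0.45516 and ∂z/∂y = −n_y/n_z = −0.29846.
Gradient magnitude |∇z| = √(a² + b²) = √(0.20717 + 0.08908) = 0.54429.
True dip = arctan(0.54429) = 28.6°, dipping toward WNW (azimuth ≈ 303°).

28.6°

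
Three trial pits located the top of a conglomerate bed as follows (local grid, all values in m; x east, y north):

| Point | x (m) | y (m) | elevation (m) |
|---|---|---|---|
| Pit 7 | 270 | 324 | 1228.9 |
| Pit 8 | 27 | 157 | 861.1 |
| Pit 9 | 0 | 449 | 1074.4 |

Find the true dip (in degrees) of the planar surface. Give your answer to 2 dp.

Let the plane be z = a·x + b·y + c.
Pit 8−Pit 7: −243a − 167b = −367.8;  Pit 9−Pit 7: −270a + 125b = −154.5.
Solving gives a = 0.95112, b = 0.81843.
Gradient magnitude |∇z| = √(a² + b²) = √(0.90464 + 0.66982) = 1.25477.
True dip = arctan(1.25477) = 51.45°, dipping toward SW (azimuth ≈ 229°).

51.45°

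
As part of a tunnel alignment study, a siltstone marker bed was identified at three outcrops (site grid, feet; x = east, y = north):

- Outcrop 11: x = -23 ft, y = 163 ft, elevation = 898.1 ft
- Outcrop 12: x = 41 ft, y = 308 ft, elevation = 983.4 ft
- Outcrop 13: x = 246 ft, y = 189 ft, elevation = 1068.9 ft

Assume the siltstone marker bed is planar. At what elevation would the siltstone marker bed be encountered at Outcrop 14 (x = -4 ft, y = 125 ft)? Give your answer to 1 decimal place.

897.3 ft

Let the plane be z = a·x + b·y + c.
Outcrop 12−Outcrop 11: 64a + 145b = 85.3;  Outcrop 13−Outcrop 11: 269a + 26b = 170.8.
Solving gives a = 0.60385, b = 0.32175.
Then c = 898.1 − a·-23 − b·163 = 859.54.
At (-4, 125): z = −2.4 + 40.2 + 859.54 = 897.3 ft.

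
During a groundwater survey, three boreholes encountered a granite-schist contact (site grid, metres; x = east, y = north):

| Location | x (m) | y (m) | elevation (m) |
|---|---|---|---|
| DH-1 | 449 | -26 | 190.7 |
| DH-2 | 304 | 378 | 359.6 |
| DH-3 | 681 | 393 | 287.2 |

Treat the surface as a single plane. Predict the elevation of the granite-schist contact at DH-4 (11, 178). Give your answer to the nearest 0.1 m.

351.0 m

Let the plane be z = a·x + b·y + c.
DH-2−DH-1: −145a + 404b = 168.9;  DH-3−DH-1: 232a + 419b = 96.5.
Solving gives a = −0.20574, b = 0.34423.
Then c = 190.7 − a·449 − b·-26 = 292.03.
At (11, 178): z = −2.3 + 61.3 + 292.03 = 351.0 m.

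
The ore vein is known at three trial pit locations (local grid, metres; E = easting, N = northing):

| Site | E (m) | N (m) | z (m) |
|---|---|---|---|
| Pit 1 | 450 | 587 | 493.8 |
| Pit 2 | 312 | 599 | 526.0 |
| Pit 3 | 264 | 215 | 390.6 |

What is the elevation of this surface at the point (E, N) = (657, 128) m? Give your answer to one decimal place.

278.9 m

Let the plane be z = a·E + b·N + c.
Pit 2−Pit 1: −138a + 12b = 32.2;  Pit 3−Pit 1: −186a − 372b = −103.2.
Solving gives a = −0.20049, b = 0.37767.
Then c = 493.8 − a·450 − b·587 = 362.33.
At (657, 128): z = −131.7 + 48.3 + 362.33 = 278.9 m.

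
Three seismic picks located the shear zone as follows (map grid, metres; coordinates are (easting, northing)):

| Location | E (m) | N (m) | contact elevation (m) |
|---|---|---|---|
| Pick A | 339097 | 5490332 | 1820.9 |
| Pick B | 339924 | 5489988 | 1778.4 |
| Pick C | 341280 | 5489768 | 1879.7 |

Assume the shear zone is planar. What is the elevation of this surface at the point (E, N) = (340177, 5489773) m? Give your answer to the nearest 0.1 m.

1710.8 m

Two edge vectors: Pick A→Pick B = (827, -344, -42.5), Pick A→Pick C = (2183, -564, 58.8).
Normal n = (Pick A→Pick B) × (Pick A→Pick C) = (-44197.2, -141405.1, 284524).
So ∂z/∂E = −n_x/n_z = 0.155337335 and ∂z/∂N = −n_y/n_z = 0.496988303.
Intercept c from Pick A: 1820.9 − 52674.42 − 2728630.79 = −2779484.31.
At (340177, 5489773): z = 52842.2 + 2728353.0 − 2779484.31 = 1710.8 m.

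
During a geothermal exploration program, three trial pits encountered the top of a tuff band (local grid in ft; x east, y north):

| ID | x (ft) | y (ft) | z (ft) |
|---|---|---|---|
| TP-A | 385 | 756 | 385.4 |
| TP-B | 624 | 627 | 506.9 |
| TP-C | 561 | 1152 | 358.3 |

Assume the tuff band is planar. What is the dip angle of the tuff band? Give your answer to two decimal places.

Let the plane be z = a·x + b·y + c.
TP-B−TP-A: 239a − 129b = 121.5;  TP-C−TP-A: 176a + 396b = −27.1.
Solving gives a = 0.38022, b = −0.23742.
Gradient magnitude |∇z| = √(a² + b²) = √(0.14457 + 0.05637) = 0.44826.
True dip = arctan(0.44826) = 24.14°, dipping toward WNW (azimuth ≈ 302°).

24.14°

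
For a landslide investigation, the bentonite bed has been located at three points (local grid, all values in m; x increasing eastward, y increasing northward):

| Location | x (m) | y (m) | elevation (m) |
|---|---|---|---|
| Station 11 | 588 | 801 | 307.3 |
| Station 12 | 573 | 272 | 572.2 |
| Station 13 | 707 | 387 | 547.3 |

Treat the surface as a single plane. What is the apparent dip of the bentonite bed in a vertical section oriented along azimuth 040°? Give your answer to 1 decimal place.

Two edge vectors: Station 11→Station 12 = (-15, -529, 264.9), Station 11→Station 13 = (119, -414, 240).
Normal n = (Station 11→Station 12) × (Station 11→Station 13) = (-17291.4, 35123.1, 69161).
So ∂z/∂x = −n_x/n_z = 0.25002 and ∂z/∂y = −n_y/n_z = −0.50785.
Unit vector along 040° is (sin 40°, cos 40°) = (0.6428, 0.7660).
Slope in that direction = a·(0.6428) + b·(0.7660) = −0.22832.
Apparent dip = arctan|0.22832| = 12.9° (true dip is 29.5°, so apparent ≤ true as expected).

12.9°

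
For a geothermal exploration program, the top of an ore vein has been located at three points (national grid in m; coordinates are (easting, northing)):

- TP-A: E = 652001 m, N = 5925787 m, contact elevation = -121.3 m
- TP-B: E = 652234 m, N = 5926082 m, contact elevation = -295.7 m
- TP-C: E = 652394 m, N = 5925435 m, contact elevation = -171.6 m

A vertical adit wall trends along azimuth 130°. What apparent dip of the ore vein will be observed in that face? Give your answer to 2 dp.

Two edge vectors: TP-A→TP-B = (233, 295, -174.4), TP-A→TP-C = (393, -352, -50.3).
Normal n = (TP-A→TP-B) × (TP-A→TP-C) = (-76227.3, -56819.3, -197951).
So ∂z/∂E = −n_x/n_z = −0.38508 and ∂z/∂N = −n_y/n_z = −0.28704.
Unit vector along 130° is (sin 130°, cos 130°) = (0.7660, -0.6428).
Slope in that direction = a·(0.7660) + b·(-0.6428) = −0.11049.
Apparent dip = arctan|0.11049| = 6.30° (true dip is 25.7°, so apparent ≤ true as expected).

6.30°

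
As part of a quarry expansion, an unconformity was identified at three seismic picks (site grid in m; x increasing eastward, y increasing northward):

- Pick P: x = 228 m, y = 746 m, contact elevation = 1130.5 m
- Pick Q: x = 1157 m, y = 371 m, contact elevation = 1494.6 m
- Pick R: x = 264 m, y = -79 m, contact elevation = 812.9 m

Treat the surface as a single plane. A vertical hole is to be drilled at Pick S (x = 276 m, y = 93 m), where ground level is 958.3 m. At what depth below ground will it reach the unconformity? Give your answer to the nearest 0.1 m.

Two edge vectors: Pick P→Pick Q = (929, -375, 364.1), Pick P→Pick R = (36, -825, -317.6).
Normal n = (Pick P→Pick Q) × (Pick P→Pick R) = (419482.5, 308158, -752925).
So ∂z/∂x = −n_x/n_z = 0.557137 and ∂z/∂y = −n_y/n_z = 0.409281.
Intercept c from Pick P: 1130.5 − 127.03 − 305.32 = 698.15.
At (276, 93): z_contact = 153.77 + 38.06 + 698.15 = 889.98 m.
Depth below ground = 958.3 − 889.98 = 68.3 m.

68.3 m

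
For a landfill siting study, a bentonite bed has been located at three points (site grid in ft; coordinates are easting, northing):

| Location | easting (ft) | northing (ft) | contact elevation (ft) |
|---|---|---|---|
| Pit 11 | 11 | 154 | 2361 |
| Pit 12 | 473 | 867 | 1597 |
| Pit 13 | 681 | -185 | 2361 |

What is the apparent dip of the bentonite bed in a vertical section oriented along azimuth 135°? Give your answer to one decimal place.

Let the plane be z = a·easting + b·northing + c.
Pit 12−Pit 11: 462a + 713b = −764;  Pit 13−Pit 11: 670a − 339b = 0.
Solving gives a = −0.40830, b = −0.80696.
Unit vector along 135° is (sin 135°, cos 135°) = (0.7071, -0.7071).
Slope in that direction = a·(0.7071) + b·(-0.7071) = 0.28190.
Apparent dip = arctan|0.28190| = 15.7° (true dip is 42.1°, so apparent ≤ true as expected).

15.7°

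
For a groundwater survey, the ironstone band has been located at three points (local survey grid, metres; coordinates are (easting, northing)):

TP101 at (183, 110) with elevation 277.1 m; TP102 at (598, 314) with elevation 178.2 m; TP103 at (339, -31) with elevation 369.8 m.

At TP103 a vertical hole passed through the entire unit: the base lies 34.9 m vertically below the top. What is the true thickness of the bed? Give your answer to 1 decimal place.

29.9 m

Two edge vectors: TP101→TP102 = (415, 204, -98.9), TP101→TP103 = (156, -141, 92.7).
Normal n = (TP101→TP102) × (TP101→TP103) = (4965.9, -53898.9, -90339).
So ∂z/∂E = −n_x/n_z = 0.05497 and ∂z/∂N = −n_y/n_z = −0.59663.
|∇z| = √(a²+b²) = 0.59916, so dip δ = arctan(0.59916) = 30.93°.
True thickness = vertical thickness × cos δ = 34.9 × cos 30.93° = 29.9 m.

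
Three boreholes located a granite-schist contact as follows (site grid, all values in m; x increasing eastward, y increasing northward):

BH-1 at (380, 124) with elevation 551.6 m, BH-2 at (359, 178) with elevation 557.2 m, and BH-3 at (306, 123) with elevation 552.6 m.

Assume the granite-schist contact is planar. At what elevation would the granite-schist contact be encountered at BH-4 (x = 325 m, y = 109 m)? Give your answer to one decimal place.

550.9 m

Let the plane be z = a·x + b·y + c.
BH-2−BH-1: −21a + 54b = 5.6;  BH-3−BH-1: −74a − 1b = 1.
Solving gives a = −0.01484, b = 0.09793.
Then c = 551.6 − a·380 − b·124 = 545.09.
At (325, 109): z = −4.8 + 10.7 + 545.09 = 550.9 m.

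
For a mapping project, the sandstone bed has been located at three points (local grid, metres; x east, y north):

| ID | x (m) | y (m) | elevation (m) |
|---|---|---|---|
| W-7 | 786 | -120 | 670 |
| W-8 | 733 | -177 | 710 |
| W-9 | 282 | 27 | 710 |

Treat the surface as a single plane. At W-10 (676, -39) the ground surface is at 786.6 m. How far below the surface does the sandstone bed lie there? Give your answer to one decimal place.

Two edge vectors: W-7→W-8 = (-53, -57, 40), W-7→W-9 = (-504, 147, 40).
Normal n = (W-7→W-8) × (W-7→W-9) = (-8160, -18040, -36519).
So ∂z/∂x = −n_x/n_z = −0.22345 and ∂z/∂y = −n_y/n_z = −0.49399.
Intercept c from W-7: 670 + 175.63 − 59.28 = 786.35.
At (676, -39): z_contact = −151.05 + 19.27 + 786.35 = 654.57 m.
Depth below ground = 786.6 − 654.57 = 132.0 m.

132.0 m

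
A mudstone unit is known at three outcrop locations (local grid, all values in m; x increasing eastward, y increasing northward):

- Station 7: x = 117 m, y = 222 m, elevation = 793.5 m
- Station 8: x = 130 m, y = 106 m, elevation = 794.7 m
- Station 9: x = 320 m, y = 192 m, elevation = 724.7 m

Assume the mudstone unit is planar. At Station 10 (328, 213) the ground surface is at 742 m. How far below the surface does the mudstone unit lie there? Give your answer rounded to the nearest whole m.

Let the plane be z = a·x + b·y + c.
Station 8−Station 7: 13a − 116b = 1.2;  Station 9−Station 7: 203a − 30b = −68.8.
Solving gives a = −0.34618, b = −0.04914.
Then c = 793.5 − a·117 − b·222 = 844.91.
At (328, 213): z_contact = −113.5 − 10.5 + 844.91 = 720.9 m.
Depth below ground = 742 − 720.9 = 21 m.

21 m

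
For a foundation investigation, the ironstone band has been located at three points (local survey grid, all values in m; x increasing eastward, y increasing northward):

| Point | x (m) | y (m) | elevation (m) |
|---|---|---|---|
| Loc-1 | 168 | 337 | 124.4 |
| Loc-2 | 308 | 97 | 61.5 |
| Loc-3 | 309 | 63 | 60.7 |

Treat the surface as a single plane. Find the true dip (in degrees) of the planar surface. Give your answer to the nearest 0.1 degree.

Two edge vectors: Loc-1→Loc-2 = (140, -240, -62.9), Loc-1→Loc-3 = (141, -274, -63.7).
Normal n = (Loc-1→Loc-2) × (Loc-1→Loc-3) = (-1946.6, 49.1, -4520).
So ∂z/∂x = −n_x/n_z = −0.43066 and ∂z/∂y = −n_y/n_z = 0.01086.
Gradient magnitude |∇z| = √(a² + b²) = √(0.18547 + 0.00012) = 0.43080.
True dip = arctan(0.43080) = 23.3°, dipping toward E (azimuth ≈ 091°).

23.3°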